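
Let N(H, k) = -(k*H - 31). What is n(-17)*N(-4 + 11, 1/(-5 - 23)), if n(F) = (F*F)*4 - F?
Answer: 146625/4 ≈ 36656.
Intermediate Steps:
n(F) = -F + 4*F**2 (n(F) = F**2*4 - F = 4*F**2 - F = -F + 4*F**2)
N(H, k) = 31 - H*k (N(H, k) = -(H*k - 31) = -(-31 + H*k) = 31 - H*k)
n(-17)*N(-4 + 11, 1/(-5 - 23)) = (-17*(-1 + 4*(-17)))*(31 - (-4 + 11)/(-5 - 23)) = (-17*(-1 - 68))*(31 - 1*7/(-28)) = (-17*(-69))*(31 - 1*7*(-1/28)) = 1173*(31 + 1/4) = 1173*(125/4) = 146625/4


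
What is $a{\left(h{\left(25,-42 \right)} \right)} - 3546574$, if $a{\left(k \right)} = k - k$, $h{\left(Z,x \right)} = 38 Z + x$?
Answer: $-3546574$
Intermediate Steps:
$h{\left(Z,x \right)} = x + 38 Z$
$a{\left(k \right)} = 0$
$a{\left(h{\left(25,-42 \right)} \right)} - 3546574 = 0 - 3546574 = -3546574$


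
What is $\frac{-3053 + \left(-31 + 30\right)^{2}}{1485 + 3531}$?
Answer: $- \frac{763}{1254} \approx -0.60845$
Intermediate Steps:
$\frac{-3053 + \left(-31 + 30\right)^{2}}{1485 + 3531} = \frac{-3053 + \left(-1\right)^{2}}{5016} = \left(-3053 + 1\right) \frac{1}{5016} = \left(-3052\right) \frac{1}{5016} = - \frac{763}{1254}$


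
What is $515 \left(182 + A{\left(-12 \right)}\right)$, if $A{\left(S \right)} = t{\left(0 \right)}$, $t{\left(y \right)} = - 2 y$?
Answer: $93730$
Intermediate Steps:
$A{\left(S \right)} = 0$ ($A{\left(S \right)} = \left(-2\right) 0 = 0$)
$515 \left(182 + A{\left(-12 \right)}\right) = 515 \left(182 + 0\right) = 515 \cdot 182 = 93730$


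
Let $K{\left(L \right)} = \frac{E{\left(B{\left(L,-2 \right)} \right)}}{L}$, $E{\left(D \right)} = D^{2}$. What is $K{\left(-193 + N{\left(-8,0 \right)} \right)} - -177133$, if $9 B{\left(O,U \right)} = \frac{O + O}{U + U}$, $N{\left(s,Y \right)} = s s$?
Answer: $\frac{19130321}{108} \approx 1.7713 \cdot 10^{5}$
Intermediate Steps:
$N{\left(s,Y \right)} = s^{2}$
$B{\left(O,U \right)} = \frac{O}{9 U}$ ($B{\left(O,U \right)} = \frac{\left(O + O\right) \frac{1}{U + U}}{9} = \frac{2 O \frac{1}{2 U}}{9} = \frac{O \frac{1}{U}}{9} = \frac{O}{9 U}$)
$K{\left(L \right)} = \frac{L}{324}$ ($K{\left(L \right)} = \frac{\left(\frac{L}{9 \left(-2\right)}\right)^{2}}{L} = \frac{\left(\frac{1}{9} L \left(- \frac{1}{2}\right)\right)^{2}}{L} = \frac{\left(- \frac{L}{18}\right)^{2}}{L} = \frac{\frac{1}{324} L^{2}}{L} = \frac{L}{324}$)
$K{\left(-193 + N{\left(-8,0 \right)} \right)} - -177133 = \frac{-193 + \left(-8\right)^{2}}{324} - -177133 = \frac{-193 + 64}{324} + 177133 = \frac{1}{324} \left(-129\right) + 177133 = - \frac{43}{108} + 177133 = \frac{19130321}{108}$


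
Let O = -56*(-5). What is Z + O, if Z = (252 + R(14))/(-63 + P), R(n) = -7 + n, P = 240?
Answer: 49819/177 ≈ 281.46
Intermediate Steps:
O = 280
Z = 259/177 (Z = (252 + (-7 + 14))/(-63 + 240) = (252 + 7)/177 = 259*(1/177) = 259/177 ≈ 1.4633)
Z + O = 259/177 + 280 = 49819/177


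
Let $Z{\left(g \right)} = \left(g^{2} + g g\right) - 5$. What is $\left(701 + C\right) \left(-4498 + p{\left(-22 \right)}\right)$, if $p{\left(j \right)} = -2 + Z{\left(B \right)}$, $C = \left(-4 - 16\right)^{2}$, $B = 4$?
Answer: $-4924773$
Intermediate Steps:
$Z{\left(g \right)} = -5 + 2 g^{2}$ ($Z{\left(g \right)} = \left(g^{2} + g^{2}\right) - 5 = 2 g^{2} - 5 = -5 + 2 g^{2}$)
$C = 400$ ($C = \left(-20\right)^{2} = 400$)
$p{\left(j \right)} = 25$ ($p{\left(j \right)} = -2 - \left(5 - 2 \cdot 4^{2}\right) = -2 + \left(-5 + 2 \cdot 16\right) = -2 + \left(-5 + 32\right) = -2 + 27 = 25$)
$\left(701 + C\right) \left(-4498 + p{\left(-22 \right)}\right) = \left(701 + 400\right) \left(-4498 + 25\right) = 1101 \left(-4473\right) = -4924773$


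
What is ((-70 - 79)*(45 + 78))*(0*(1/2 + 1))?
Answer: 0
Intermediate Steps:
((-70 - 79)*(45 + 78))*(0*(1/2 + 1)) = (-149*123)*(0*(1*(1/2) + 1)) = -0*(1/2 + 1) = -0*3/2 = -18327*0 = 0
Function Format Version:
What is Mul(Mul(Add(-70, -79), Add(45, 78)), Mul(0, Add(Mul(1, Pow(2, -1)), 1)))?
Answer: 0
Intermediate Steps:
Mul(Mul(Add(-70, -79), Add(45, 78)), Mul(0, Add(Mul(1, Pow(2, -1)), 1))) = Mul(Mul(-149, 123), Mul(0, Add(Mul(1, Rational(1, 2)), 1))) = Mul(-18327, Mul(0, Add(Rational(1, 2), 1))) = Mul(-18327, Mul(0, Rational(3, 2))) = Mul(-18327, 0) = 0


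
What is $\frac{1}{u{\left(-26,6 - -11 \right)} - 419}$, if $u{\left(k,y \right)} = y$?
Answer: $- \frac{1}{402} \approx -0.0024876$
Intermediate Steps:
$\frac{1}{u{\left(-26,6 - -11 \right)} - 419} = \frac{1}{\left(6 - -11\right) - 419} = \frac{1}{\left(6 + 11\right) - 419} = \frac{1}{17 - 419} = \frac{1}{-402} = - \frac{1}{402}$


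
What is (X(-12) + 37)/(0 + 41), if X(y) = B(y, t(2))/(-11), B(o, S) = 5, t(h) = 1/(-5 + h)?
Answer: 402/451 ≈ 0.89135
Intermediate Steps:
X(y) = -5/11 (X(y) = 5/(-11) = 5*(-1/11) = -5/11)
(X(-12) + 37)/(0 + 41) = (-5/11 + 37)/(0 + 41) = (402/11)/41 = (1/41)*(402/11) = 402/451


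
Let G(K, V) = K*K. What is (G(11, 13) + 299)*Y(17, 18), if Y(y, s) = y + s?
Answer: 14700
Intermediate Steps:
G(K, V) = K²
Y(y, s) = s + y
(G(11, 13) + 299)*Y(17, 18) = (11² + 299)*(18 + 17) = (121 + 299)*35 = 420*35 = 14700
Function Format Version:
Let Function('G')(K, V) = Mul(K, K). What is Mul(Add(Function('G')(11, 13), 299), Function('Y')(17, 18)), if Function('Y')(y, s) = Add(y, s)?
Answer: 14700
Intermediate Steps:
Function('G')(K, V) = Pow(K, 2)
Function('Y')(y, s) = Add(s, y)
Mul(Add(Function('G')(11, 13), 299), Function('Y')(17, 18)) = Mul(Add(Pow(11, 2), 299), Add(18, 17)) = Mul(Add(121, 299), 35) = Mul(420, 35) = 14700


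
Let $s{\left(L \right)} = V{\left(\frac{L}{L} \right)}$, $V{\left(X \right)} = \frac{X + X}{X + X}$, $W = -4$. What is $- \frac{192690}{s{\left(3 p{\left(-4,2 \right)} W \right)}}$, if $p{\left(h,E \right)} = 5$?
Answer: $-192690$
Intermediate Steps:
$V{\left(X \right)} = 1$ ($V{\left(X \right)} = \frac{2 X}{2 X} = 2 X \frac{1}{2 X} = 1$)
$s{\left(L \right)} = 1$
$- \frac{192690}{s{\left(3 p{\left(-4,2 \right)} W \right)}} = - \frac{192690}{1} = \left(-192690\right) 1 = -192690$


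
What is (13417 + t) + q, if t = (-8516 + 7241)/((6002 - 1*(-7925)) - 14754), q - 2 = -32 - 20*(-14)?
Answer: 11303884/827 ≈ 13669.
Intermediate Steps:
q = 250 (q = 2 + (-32 - 20*(-14)) = 2 + (-32 + 280) = 2 + 248 = 250)
t = 1275/827 (t = -1275/((6002 + 7925) - 14754) = -1275/(13927 - 14754) = -1275/(-827) = -1275*(-1/827) = 1275/827 ≈ 1.5417)
(13417 + t) + q = (13417 + 1275/827) + 250 = 11097134/827 + 250 = 11303884/827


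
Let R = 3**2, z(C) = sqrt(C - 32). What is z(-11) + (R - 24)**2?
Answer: 225 + I*sqrt(43) ≈ 225.0 + 6.5574*I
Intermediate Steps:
z(C) = sqrt(-32 + C)
R = 9
z(-11) + (R - 24)**2 = sqrt(-32 - 11) + (9 - 24)**2 = sqrt(-43) + (-15)**2 = I*sqrt(43) + 225 = 225 + I*sqrt(43)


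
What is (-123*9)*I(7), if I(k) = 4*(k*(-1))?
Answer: 30996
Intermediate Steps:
I(k) = -4*k (I(k) = 4*(-k) = -4*k)
(-123*9)*I(7) = (-123*9)*(-4*7) = -41*27*(-28) = -1107*(-28) = 30996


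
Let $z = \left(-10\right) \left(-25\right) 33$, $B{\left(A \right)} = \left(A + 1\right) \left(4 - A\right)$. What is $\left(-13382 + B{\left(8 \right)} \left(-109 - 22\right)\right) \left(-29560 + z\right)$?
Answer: $184672460$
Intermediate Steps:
$B{\left(A \right)} = \left(1 + A\right) \left(4 - A\right)$
$z = 8250$ ($z = 250 \cdot 33 = 8250$)
$\left(-13382 + B{\left(8 \right)} \left(-109 - 22\right)\right) \left(-29560 + z\right) = \left(-13382 + \left(4 - 8^{2} + 3 \cdot 8\right) \left(-109 - 22\right)\right) \left(-29560 + 8250\right) = \left(-13382 + \left(4 - 64 + 24\right) \left(-131\right)\right) \left(-21310\right) = \left(-13382 - -4716\right) \left(-21310\right) = \left(-13382 + 4716\right) \left(-21310\right) = \left(-8666\right) \left(-21310\right) = 184672460$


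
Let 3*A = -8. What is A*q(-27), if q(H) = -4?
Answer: 32/3 ≈ 10.667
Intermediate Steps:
A = -8/3 (A = (1/3)*(-8) = -8/3 ≈ -2.6667)
A*q(-27) = -8/3*(-4) = 32/3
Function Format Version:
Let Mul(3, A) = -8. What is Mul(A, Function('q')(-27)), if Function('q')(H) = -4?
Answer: Rational(32, 3) ≈ 10.667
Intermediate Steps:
A = Rational(-8, 3) (A = Mul(Rational(1, 3), -8) = Rational(-8, 3) ≈ -2.6667)
Mul(A, Function('q')(-27)) = Mul(Rational(-8, 3), -4) = Rational(32, 3)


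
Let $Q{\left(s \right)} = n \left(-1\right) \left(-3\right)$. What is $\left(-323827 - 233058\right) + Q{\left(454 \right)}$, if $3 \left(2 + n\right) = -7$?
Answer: $-556898$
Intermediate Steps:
$n = - \frac{13}{3}$ ($n = -2 + \frac{1}{3} \left(-7\right) = -2 - \frac{7}{3} = - \frac{13}{3} \approx -4.3333$)
$Q{\left(s \right)} = -13$ ($Q{\left(s \right)} = \left(- \frac{13}{3}\right) \left(-1\right) \left(-3\right) = \frac{13}{3} \left(-3\right) = -13$)
$\left(-323827 - 233058\right) + Q{\left(454 \right)} = \left(-323827 - 233058\right) - 13 = -556885 - 13 = -556898$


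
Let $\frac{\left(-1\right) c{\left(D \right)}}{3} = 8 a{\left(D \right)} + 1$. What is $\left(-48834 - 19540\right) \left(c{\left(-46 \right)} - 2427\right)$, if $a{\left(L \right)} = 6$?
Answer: $175994676$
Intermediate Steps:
$c{\left(D \right)} = -147$ ($c{\left(D \right)} = - 3 \left(8 \cdot 6 + 1\right) = - 3 \left(48 + 1\right) = \left(-3\right) 49 = -147$)
$\left(-48834 - 19540\right) \left(c{\left(-46 \right)} - 2427\right) = \left(-48834 - 19540\right) \left(-147 - 2427\right) = \left(-68374\right) \left(-2574\right) = 175994676$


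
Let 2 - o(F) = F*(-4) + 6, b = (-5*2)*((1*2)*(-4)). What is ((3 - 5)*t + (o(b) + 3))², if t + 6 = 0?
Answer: 109561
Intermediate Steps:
t = -6 (t = -6 + 0 = -6)
b = 80 (b = -20*(-4) = -10*(-8) = 80)
o(F) = -4 + 4*F (o(F) = 2 - (F*(-4) + 6) = 2 - (-4*F + 6) = 2 - (6 - 4*F) = 2 + (-6 + 4*F) = -4 + 4*F)
((3 - 5)*t + (o(b) + 3))² = ((3 - 5)*(-6) + ((-4 + 4*80) + 3))² = (-2*(-6) + ((-4 + 320) + 3))² = (12 + (316 + 3))² = (12 + 319)² = 331² = 109561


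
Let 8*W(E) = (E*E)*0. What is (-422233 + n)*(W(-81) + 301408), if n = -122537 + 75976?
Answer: -141298261952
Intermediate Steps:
W(E) = 0 (W(E) = ((E*E)*0)/8 = (E**2*0)/8 = (1/8)*0 = 0)
n = -46561
(-422233 + n)*(W(-81) + 301408) = (-422233 - 46561)*(0 + 301408) = -468794*301408 = -141298261952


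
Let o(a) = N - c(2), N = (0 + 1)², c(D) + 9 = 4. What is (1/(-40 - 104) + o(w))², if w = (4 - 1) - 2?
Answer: 744769/20736 ≈ 35.917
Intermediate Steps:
c(D) = -5 (c(D) = -9 + 4 = -5)
N = 1 (N = 1² = 1)
w = 1 (w = 3 - 2 = 1)
o(a) = 6 (o(a) = 1 - 1*(-5) = 1 + 5 = 6)
(1/(-40 - 104) + o(w))² = (1/(-40 - 104) + 6)² = (1/(-144) + 6)² = (-1/144 + 6)² = (863/144)² = 744769/20736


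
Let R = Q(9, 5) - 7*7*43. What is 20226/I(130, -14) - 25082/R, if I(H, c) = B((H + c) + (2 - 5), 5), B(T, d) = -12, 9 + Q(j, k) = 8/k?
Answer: -4423424/2643 ≈ -1673.6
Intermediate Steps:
Q(j, k) = -9 + 8/k
R = -10572/5 (R = (-9 + 8/5) - 7*7*43 = (-9 + 8*(⅕)) - 49*43 = (-9 + 8/5) - 2107 = -37/5 - 2107 = -10572/5 ≈ -2114.4)
I(H, c) = -12
20226/I(130, -14) - 25082/R = 20226/(-12) - 25082/(-10572/5) = 20226*(-1/12) - 25082*(-5/10572) = -3371/2 + 62705/5286 = -4423424/2643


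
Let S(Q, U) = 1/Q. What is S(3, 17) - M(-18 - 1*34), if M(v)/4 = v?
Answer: 625/3 ≈ 208.33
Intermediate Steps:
M(v) = 4*v
S(3, 17) - M(-18 - 1*34) = 1/3 - 4*(-18 - 1*34) = ⅓ - 4*(-18 - 34) = ⅓ - 4*(-52) = ⅓ - 1*(-208) = ⅓ + 208 = 625/3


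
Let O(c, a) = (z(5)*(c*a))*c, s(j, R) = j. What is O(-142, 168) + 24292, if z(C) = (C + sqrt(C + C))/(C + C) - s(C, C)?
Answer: -15219692 + 1693776*sqrt(10)/5 ≈ -1.4148e+7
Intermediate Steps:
z(C) = -C + (C + sqrt(2)*sqrt(C))/(2*C) (z(C) = (C + sqrt(C + C))/(C + C) - C = (C + sqrt(2*C))/((2*C)) - C = (C + sqrt(2)*sqrt(C))*(1/(2*C)) - C = (C + sqrt(2)*sqrt(C))/(2*C) - C = -C + (C + sqrt(2)*sqrt(C))/(2*C))
O(c, a) = a*c**2*(-9/2 + sqrt(10)/10) (O(c, a) = ((1/2 - 1*5 + sqrt(2)/(2*sqrt(5)))*(c*a))*c = ((1/2 - 5 + sqrt(2)*(sqrt(5)/5)/2)*(a*c))*c = ((1/2 - 5 + sqrt(10)/10)*(a*c))*c = ((-9/2 + sqrt(10)/10)*(a*c))*c = (a*c*(-9/2 + sqrt(10)/10))*c = a*c**2*(-9/2 + sqrt(10)/10))
O(-142, 168) + 24292 = (1/10)*168*(-142)**2*(-45 + sqrt(10)) + 24292 = (1/10)*168*20164*(-45 + sqrt(10)) + 24292 = (-15243984 + 1693776*sqrt(10)/5) + 24292 = -15219692 + 1693776*sqrt(10)/5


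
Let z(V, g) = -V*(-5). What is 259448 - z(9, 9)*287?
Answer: 246533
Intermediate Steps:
z(V, g) = 5*V
259448 - z(9, 9)*287 = 259448 - 5*9*287 = 259448 - 45*287 = 259448 - 1*12915 = 259448 - 12915 = 246533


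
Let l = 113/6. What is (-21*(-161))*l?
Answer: 127351/2 ≈ 63676.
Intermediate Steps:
l = 113/6 (l = 113*(⅙) = 113/6 ≈ 18.833)
(-21*(-161))*l = -21*(-161)*(113/6) = 3381*(113/6) = 127351/2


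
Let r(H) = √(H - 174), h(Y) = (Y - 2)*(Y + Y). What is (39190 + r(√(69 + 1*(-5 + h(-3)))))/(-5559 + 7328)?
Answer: 39190/1769 + √(-174 + √94)/1769 ≈ 22.154 + 0.007246*I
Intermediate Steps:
h(Y) = 2*Y*(-2 + Y) (h(Y) = (-2 + Y)*(2*Y) = 2*Y*(-2 + Y))
r(H) = √(-174 + H)
(39190 + r(√(69 + 1*(-5 + h(-3)))))/(-5559 + 7328) = (39190 + √(-174 + √(69 + 1*(-5 + 2*(-3)*(-2 - 3)))))/(-5559 + 7328) = (39190 + √(-174 + √(69 + 1*(-5 + 2*(-3)*(-5)))))/1769 = (39190 + √(-174 + √(69 + 1*(-5 + 30))))*(1/1769) = (39190 + √(-174 + √(69 + 1*25)))*(1/1769) = (39190 + √(-174 + √(69 + 25)))*(1/1769) = (39190 + √(-174 + √94))*(1/1769) = 39190/1769 + √(-174 + √94)/1769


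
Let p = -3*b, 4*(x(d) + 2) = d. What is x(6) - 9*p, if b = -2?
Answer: -109/2 ≈ -54.500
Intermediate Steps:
x(d) = -2 + d/4
p = 6 (p = -3*(-2) = 6)
x(6) - 9*p = (-2 + (1/4)*6) - 9*6 = (-2 + 3/2) - 54 = -1/2 - 54 = -109/2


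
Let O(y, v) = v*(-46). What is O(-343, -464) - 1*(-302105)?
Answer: 323449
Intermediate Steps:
O(y, v) = -46*v
O(-343, -464) - 1*(-302105) = -46*(-464) - 1*(-302105) = 21344 + 302105 = 323449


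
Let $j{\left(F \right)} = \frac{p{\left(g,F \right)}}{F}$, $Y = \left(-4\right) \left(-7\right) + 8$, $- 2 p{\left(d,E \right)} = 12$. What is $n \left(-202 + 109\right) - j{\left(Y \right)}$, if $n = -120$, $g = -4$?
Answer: $\frac{66961}{6} \approx 11160.0$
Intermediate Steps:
$p{\left(d,E \right)} = -6$ ($p{\left(d,E \right)} = \left(- \frac{1}{2}\right) 12 = -6$)
$Y = 36$ ($Y = 28 + 8 = 36$)
$j{\left(F \right)} = - \frac{6}{F}$
$n \left(-202 + 109\right) - j{\left(Y \right)} = - 120 \left(-202 + 109\right) - - \frac{6}{36} = \left(-120\right) \left(-93\right) - \left(-6\right) \frac{1}{36} = 11160 - - \frac{1}{6} = 11160 + \frac{1}{6} = \frac{66961}{6}$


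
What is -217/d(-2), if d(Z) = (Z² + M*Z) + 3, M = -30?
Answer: -217/67 ≈ -3.2388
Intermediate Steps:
d(Z) = 3 + Z² - 30*Z (d(Z) = (Z² - 30*Z) + 3 = 3 + Z² - 30*Z)
-217/d(-2) = -217/(3 + (-2)² - 30*(-2)) = -217/(3 + 4 + 60) = -217/67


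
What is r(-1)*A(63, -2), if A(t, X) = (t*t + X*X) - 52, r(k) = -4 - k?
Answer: -11763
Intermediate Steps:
A(t, X) = -52 + X² + t² (A(t, X) = (t² + X²) - 52 = (X² + t²) - 52 = -52 + X² + t²)
r(-1)*A(63, -2) = (-4 - 1*(-1))*(-52 + (-2)² + 63²) = (-4 + 1)*(-52 + 4 + 3969) = -3*3921 = -11763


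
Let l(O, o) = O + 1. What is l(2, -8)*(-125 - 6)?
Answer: -393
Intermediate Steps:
l(O, o) = 1 + O
l(2, -8)*(-125 - 6) = (1 + 2)*(-125 - 6) = 3*(-131) = -393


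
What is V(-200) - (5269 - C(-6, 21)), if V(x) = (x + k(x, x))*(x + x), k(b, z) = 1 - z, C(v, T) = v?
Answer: -5675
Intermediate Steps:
V(x) = 2*x (V(x) = (x + (1 - x))*(x + x) = 1*(2*x) = 2*x)
V(-200) - (5269 - C(-6, 21)) = 2*(-200) - (5269 - 1*(-6)) = -400 - (5269 + 6) = -400 - 1*5275 = -400 - 5275 = -5675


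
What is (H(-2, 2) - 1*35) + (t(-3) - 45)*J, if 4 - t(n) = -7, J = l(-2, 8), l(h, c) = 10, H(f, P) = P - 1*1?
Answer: -374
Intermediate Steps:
H(f, P) = -1 + P (H(f, P) = P - 1 = -1 + P)
J = 10
t(n) = 11 (t(n) = 4 - 1*(-7) = 4 + 7 = 11)
(H(-2, 2) - 1*35) + (t(-3) - 45)*J = ((-1 + 2) - 1*35) + (11 - 45)*10 = (1 - 35) - 34*10 = -34 - 340 = -374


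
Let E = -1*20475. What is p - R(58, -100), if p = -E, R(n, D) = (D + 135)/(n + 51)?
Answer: 2231740/109 ≈ 20475.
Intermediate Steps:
E = -20475
R(n, D) = (135 + D)/(51 + n)
p = 20475 (p = -1*(-20475) = 20475)
p - R(58, -100) = 20475 - (135 - 100)/(51 + 58) = 20475 - 35/109 = 2231740/109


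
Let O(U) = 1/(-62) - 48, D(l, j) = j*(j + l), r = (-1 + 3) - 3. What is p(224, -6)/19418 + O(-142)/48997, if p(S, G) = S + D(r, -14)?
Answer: 6926395/324111386 ≈ 0.021370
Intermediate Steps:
r = -1 (r = 2 - 3 = -1)
O(U) = -2977/62 (O(U) = -1/62 - 48 = -2977/62)
p(S, G) = 210 + S (p(S, G) = S - 14*(-14 - 1) = S - 14*(-15) = S + 210 = 210 + S)
p(224, -6)/19418 + O(-142)/48997 = (210 + 224)/19418 - 2977/62/48997 = 434*(1/19418) - 2977/62*1/48997 = 31/1387 - 229/233678 = 6926395/324111386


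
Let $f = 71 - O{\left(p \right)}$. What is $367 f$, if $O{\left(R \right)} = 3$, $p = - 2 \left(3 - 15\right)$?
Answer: $24956$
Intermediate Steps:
$p = 24$ ($p = - 2 \left(3 - 15\right) = \left(-2\right) \left(-12\right) = 24$)
$f = 68$ ($f = 71 - 3 = 68$)
$367 f = 367 \cdot 68 = 24956$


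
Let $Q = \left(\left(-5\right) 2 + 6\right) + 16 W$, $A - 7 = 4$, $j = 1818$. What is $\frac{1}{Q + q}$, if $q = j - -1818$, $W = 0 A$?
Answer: $\frac{1}{3632} \approx 0.00027533$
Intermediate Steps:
$A = 11$ ($A = 7 + 4 = 11$)
$W = 0$ ($W = 0 \cdot 11 = 0$)
$q = 3636$ ($q = 1818 - -1818 = 1818 + 1818 = 3636$)
$Q = -4$ ($Q = \left(\left(-5\right) 2 + 6\right) + 16 \cdot 0 = \left(-10 + 6\right) + 0 = -4 + 0 = -4$)
$\frac{1}{Q + q} = \frac{1}{-4 + 3636} = \frac{1}{3632}$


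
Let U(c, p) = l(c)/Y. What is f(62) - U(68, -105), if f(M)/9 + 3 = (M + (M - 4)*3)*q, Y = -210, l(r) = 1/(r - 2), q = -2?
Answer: -59251499/13860 ≈ -4275.0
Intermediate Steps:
l(r) = 1/(-2 + r)
f(M) = 189 - 72*M (f(M) = -27 + 9*((M + (M - 4)*3)*(-2)) = -27 + 9*((M + (-4 + M)*3)*(-2)) = -27 + 9*((M + (-12 + 3*M))*(-2)) = -27 + 9*((-12 + 4*M)*(-2)) = -27 + 9*(24 - 8*M) = -27 + (216 - 72*M) = 189 - 72*M)
U(c, p) = -1/(210*(-2 + c)) (U(c, p) = 1/((-2 + c)*(-210)) = -1/210/(-2 + c) = -1/(210*(-2 + c)))
f(62) - U(68, -105) = (189 - 72*62) - (-1)/(-420 + 210*68) = (189 - 4464) - (-1)/(-420 + 14280) = -4275 - (-1)/13860 = -4275 - 1*(-1/13860) = -4275 + 1/13860 = -59251499/13860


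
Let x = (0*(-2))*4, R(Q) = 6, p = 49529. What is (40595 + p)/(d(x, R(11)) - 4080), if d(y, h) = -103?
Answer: -90124/4183 ≈ -21.545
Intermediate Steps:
x = 0 (x = 0*4 = 0)
(40595 + p)/(d(x, R(11)) - 4080) = (40595 + 49529)/(-103 - 4080) = 90124/(-4183) = 90124*(-1/4183) = -90124/4183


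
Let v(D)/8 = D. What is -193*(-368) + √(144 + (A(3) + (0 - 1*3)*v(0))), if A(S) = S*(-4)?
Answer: 71024 + 2*√33 ≈ 71036.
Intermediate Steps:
A(S) = -4*S
v(D) = 8*D
-193*(-368) + √(144 + (A(3) + (0 - 1*3)*v(0))) = -193*(-368) + √(144 + (-4*3 + (0 - 1*3)*(8*0))) = 71024 + √(144 + (-12 + (0 - 3)*0)) = 71024 + √(144 + (-12 - 3*0)) = 71024 + √(144 + (-12 + 0)) = 71024 + √(144 - 12) = 71024 + √132 = 71024 + 2*√33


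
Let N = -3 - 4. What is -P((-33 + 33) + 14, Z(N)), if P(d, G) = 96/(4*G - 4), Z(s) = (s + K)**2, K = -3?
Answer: -8/33 ≈ -0.24242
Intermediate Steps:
N = -7
Z(s) = (-3 + s)**2 (Z(s) = (s - 3)**2 = (-3 + s)**2)
P(d, G) = 96/(-4 + 4*G)
-P((-33 + 33) + 14, Z(N)) = -24/(-1 + (-3 - 7)**2) = -24/(-1 + (-10)**2) = -24/(-1 + 100) = -24/99 = -1*8/33 = -8/33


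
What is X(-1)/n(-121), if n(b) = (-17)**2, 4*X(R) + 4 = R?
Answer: -5/1156 ≈ -0.0043253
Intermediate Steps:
X(R) = -1 + R/4
n(b) = 289
X(-1)/n(-121) = (-1 + (1/4)*(-1))/289 = (-1 - 1/4)*(1/289) = -5/4*1/289 = -5/1156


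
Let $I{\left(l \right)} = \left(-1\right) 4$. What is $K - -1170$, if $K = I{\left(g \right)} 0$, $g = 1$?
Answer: $1170$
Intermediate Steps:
$I{\left(l \right)} = -4$
$K = 0$ ($K = \left(-4\right) 0 = 0$)
$K - -1170 = 0 - -1170 = 0 + 1170 = 1170$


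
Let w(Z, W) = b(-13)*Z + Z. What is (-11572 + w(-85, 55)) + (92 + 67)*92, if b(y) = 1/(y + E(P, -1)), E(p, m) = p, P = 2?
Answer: 32766/11 ≈ 2978.7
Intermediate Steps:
b(y) = 1/(2 + y) (b(y) = 1/(y + 2) = 1/(2 + y))
w(Z, W) = 10*Z/11 (w(Z, W) = Z/(2 - 13) + Z = Z/(-11) + Z = -Z/11 + Z = 10*Z/11)
(-11572 + w(-85, 55)) + (92 + 67)*92 = (-11572 + (10/11)*(-85)) + (92 + 67)*92 = (-11572 - 850/11) + 159*92 = -128142/11 + 14628 = 32766/11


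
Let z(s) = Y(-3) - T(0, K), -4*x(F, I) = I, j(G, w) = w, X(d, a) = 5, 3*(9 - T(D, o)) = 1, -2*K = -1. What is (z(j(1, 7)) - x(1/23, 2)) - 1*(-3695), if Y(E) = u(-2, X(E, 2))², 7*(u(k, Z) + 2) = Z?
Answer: 1084415/294 ≈ 3688.5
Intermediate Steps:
K = ½ (K = -½*(-1) = ½ ≈ 0.50000)
T(D, o) = 26/3 (T(D, o) = 9 - ⅓*1 = 9 - ⅓ = 26/3)
u(k, Z) = -2 + Z/7
x(F, I) = -I/4
Y(E) = 81/49 (Y(E) = (-2 + (⅐)*5)² = (-2 + 5/7)² = (-9/7)² = 81/49)
z(s) = -1031/147 (z(s) = 81/49 - 1*26/3 = 81/49 - 26/3 = -1031/147)
(z(j(1, 7)) - x(1/23, 2)) - 1*(-3695) = (-1031/147 - (-1)*2/4) - 1*(-3695) = (-1031/147 - 1*(-½)) + 3695 = (-1031/147 + ½) + 3695 = -1915/294 + 3695 = 1084415/294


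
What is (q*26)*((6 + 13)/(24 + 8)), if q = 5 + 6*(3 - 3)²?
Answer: 1235/16 ≈ 77.188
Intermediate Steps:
q = 5 (q = 5 + 6*0² = 5 + 6*0 = 5 + 0 = 5)
(q*26)*((6 + 13)/(24 + 8)) = (5*26)*((6 + 13)/(24 + 8)) = 130*(19/32) = 1235/16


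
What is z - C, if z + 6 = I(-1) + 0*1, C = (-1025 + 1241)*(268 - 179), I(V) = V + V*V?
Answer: -19230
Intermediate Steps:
I(V) = V + V²
C = 19224 (C = 216*89 = 19224)
z = -6 (z = -6 + (-(1 - 1) + 0*1) = -6 + (-1*0 + 0) = -6 + (0 + 0) = -6 + 0 = -6)
z - C = -6 - 1*19224 = -6 - 19224 = -19230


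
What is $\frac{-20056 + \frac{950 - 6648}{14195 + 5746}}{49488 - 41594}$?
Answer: $- \frac{199971197}{78707127} \approx -2.5407$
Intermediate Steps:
$\frac{-20056 + \frac{950 - 6648}{14195 + 5746}}{49488 - 41594} = \frac{-20056 - \frac{5698}{19941}}{7894} = \left(-20056 - \frac{5698}{19941}\right) \frac{1}{7894} = \left(- \frac{399942394}{19941}\right) \frac{1}{7894} = - \frac{199971197}{78707127}$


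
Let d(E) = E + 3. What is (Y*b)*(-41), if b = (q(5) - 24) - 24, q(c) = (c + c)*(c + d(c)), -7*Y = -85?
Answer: -285770/7 ≈ -40824.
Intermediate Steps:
Y = 85/7 (Y = -⅐*(-85) = 85/7 ≈ 12.143)
d(E) = 3 + E
q(c) = 2*c*(3 + 2*c) (q(c) = (c + c)*(c + (3 + c)) = (2*c)*(3 + 2*c) = 2*c*(3 + 2*c))
b = 82 (b = (2*5*(3 + 2*5) - 24) - 24 = (2*5*(3 + 10) - 24) - 24 = (2*5*13 - 24) - 24 = (130 - 24) - 24 = 106 - 24 = 82)
(Y*b)*(-41) = ((85/7)*82)*(-41) = (6970/7)*(-41) = -285770/7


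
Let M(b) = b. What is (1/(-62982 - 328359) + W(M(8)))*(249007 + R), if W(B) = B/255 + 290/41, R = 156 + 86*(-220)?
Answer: 2230902428953783/1363823385 ≈ 1.6358e+6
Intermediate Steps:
R = -18764 (R = 156 - 18920 = -18764)
W(B) = 290/41 + B/255 (W(B) = B*(1/255) + 290*(1/41) = B/255 + 290/41 = 290/41 + B/255)
(1/(-62982 - 328359) + W(M(8)))*(249007 + R) = (1/(-62982 - 328359) + (290/41 + (1/255)*8))*(249007 - 18764) = (1/(-391341) + (290/41 + 8/255))*230243 = (-1/391341 + 74278/10455)*230243 = (9689338781/1363823385)*230243 = 2230902428953783/1363823385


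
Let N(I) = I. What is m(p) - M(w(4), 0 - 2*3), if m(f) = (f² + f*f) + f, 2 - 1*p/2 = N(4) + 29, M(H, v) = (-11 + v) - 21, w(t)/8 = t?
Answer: 7664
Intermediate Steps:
w(t) = 8*t
M(H, v) = -32 + v
p = -62 (p = 4 - 2*(4 + 29) = 4 - 2*33 = 4 - 66 = -62)
m(f) = f + 2*f² (m(f) = (f² + f²) + f = 2*f² + f = f + 2*f²)
m(p) - M(w(4), 0 - 2*3) = -62*(1 + 2*(-62)) - (-32 + (0 - 2*3)) = -62*(1 - 124) - (-32 + (0 - 6)) = -62*(-123) - (-32 - 6) = 7626 - 1*(-38) = 7626 + 38 = 7664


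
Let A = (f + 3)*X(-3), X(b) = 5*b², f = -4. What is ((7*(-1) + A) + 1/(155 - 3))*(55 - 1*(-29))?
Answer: -165963/38 ≈ -4367.4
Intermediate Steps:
A = -45 (A = (-4 + 3)*(5*(-3)²) = -5*9 = -1*45 = -45)
((7*(-1) + A) + 1/(155 - 3))*(55 - 1*(-29)) = ((7*(-1) - 45) + 1/(155 - 3))*(55 - 1*(-29)) = ((-7 - 45) + 1/152)*(55 + 29) = (-52 + 1/152)*84 = -7903/152*84 = -165963/38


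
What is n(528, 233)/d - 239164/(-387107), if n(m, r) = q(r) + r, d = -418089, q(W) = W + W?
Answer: 678375849/1100987609 ≈ 0.61615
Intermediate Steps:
q(W) = 2*W
n(m, r) = 3*r (n(m, r) = 2*r + r = 3*r)
n(528, 233)/d - 239164/(-387107) = (3*233)/(-418089) - 239164/(-387107) = 699*(-1/418089) - 239164*(-1/387107) = -233/139363 + 239164/387107 = 678375849/1100987609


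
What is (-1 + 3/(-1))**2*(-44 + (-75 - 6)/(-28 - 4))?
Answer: -1327/2 ≈ -663.50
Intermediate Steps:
(-1 + 3/(-1))**2*(-44 + (-75 - 6)/(-28 - 4)) = (-1 + 3*(-1))**2*(-44 - 81/(-32)) = (-1 - 3)**2*(-44 - 81*(-1/32)) = (-4)**2*(-44 + 81/32) = 16*(-1327/32) = -1327/2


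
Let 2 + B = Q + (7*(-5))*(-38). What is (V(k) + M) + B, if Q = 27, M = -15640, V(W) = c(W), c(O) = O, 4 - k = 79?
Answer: -14360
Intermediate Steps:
k = -75 (k = 4 - 1*79 = 4 - 79 = -75)
V(W) = W
B = 1355 (B = -2 + (27 + (7*(-5))*(-38)) = -2 + (27 - 35*(-38)) = -2 + (27 + 1330) = -2 + 1357 = 1355)
(V(k) + M) + B = (-75 - 15640) + 1355 = -15715 + 1355 = -14360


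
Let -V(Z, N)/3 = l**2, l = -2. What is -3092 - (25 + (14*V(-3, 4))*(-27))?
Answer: -7653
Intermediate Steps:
V(Z, N) = -12 (V(Z, N) = -3*(-2)**2 = -3*4 = -12)
-3092 - (25 + (14*V(-3, 4))*(-27)) = -3092 - (25 + (14*(-12))*(-27)) = -3092 - (25 - 168*(-27)) = -3092 - (25 + 4536) = -3092 - 1*4561 = -3092 - 4561 = -7653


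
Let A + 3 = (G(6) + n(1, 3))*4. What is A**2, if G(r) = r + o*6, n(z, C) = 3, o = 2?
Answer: 6561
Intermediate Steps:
G(r) = 12 + r (G(r) = r + 2*6 = r + 12 = 12 + r)
A = 81 (A = -3 + ((12 + 6) + 3)*4 = -3 + (18 + 3)*4 = -3 + 21*4 = -3 + 84 = 81)
A**2 = 81**2 = 6561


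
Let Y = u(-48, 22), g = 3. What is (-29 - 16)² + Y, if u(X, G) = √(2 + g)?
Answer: 2025 + √5 ≈ 2027.2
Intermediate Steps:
u(X, G) = √5 (u(X, G) = √(2 + 3) = √5)
Y = √5 ≈ 2.2361
(-29 - 16)² + Y = (-29 - 16)² + √5 = (-45)² + √5 = 2025 + √5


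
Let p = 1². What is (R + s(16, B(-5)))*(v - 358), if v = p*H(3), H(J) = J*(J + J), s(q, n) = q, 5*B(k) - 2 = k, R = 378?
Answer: -133960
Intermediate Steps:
B(k) = ⅖ + k/5
H(J) = 2*J² (H(J) = J*(2*J) = 2*J²)
p = 1
v = 18 (v = 1*(2*3²) = 1*(2*9) = 1*18 = 18)
(R + s(16, B(-5)))*(v - 358) = (378 + 16)*(18 - 358) = 394*(-340) = -133960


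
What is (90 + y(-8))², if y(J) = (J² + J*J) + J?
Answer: 44100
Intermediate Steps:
y(J) = J + 2*J² (y(J) = (J² + J²) + J = 2*J² + J = J + 2*J²)
(90 + y(-8))² = (90 - 8*(1 + 2*(-8)))² = (90 - 8*(1 - 16))² = (90 - 8*(-15))² = (90 + 120)² = 210² = 44100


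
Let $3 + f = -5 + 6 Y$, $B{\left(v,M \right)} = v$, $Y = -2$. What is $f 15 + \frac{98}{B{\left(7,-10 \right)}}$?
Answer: $-286$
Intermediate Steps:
$f = -20$ ($f = -3 + \left(-5 + 6 \left(-2\right)\right) = -3 - 17 = -20$)
$f 15 + \frac{98}{B{\left(7,-10 \right)}} = \left(-20\right) 15 + \frac{98}{7} = -300 + 98 \cdot \frac{1}{7} = -300 + 14 = -286$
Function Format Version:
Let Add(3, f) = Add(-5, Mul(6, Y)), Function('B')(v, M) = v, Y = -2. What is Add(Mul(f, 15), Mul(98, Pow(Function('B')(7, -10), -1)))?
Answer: -286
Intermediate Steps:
f = -20 (f = Add(-3, Add(-5, Mul(6, -2))) = Add(-3, Add(-5, -12)) = Add(-3, -17) = -20)
Add(Mul(f, 15), Mul(98, Pow(Function('B')(7, -10), -1))) = Add(Mul(-20, 15), Mul(98, Pow(7, -1))) = Add(-300, Mul(98, Rational(1, 7))) = Add(-300, 14) = -286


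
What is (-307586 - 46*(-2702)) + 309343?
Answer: 126049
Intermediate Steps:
(-307586 - 46*(-2702)) + 309343 = (-307586 + 124292) + 309343 = -183294 + 309343 = 126049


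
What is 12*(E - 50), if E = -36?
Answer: -1032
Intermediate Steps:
12*(E - 50) = 12*(-36 - 50) = 12*(-86) = -1032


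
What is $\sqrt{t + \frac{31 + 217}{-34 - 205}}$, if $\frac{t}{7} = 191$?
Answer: $\frac{\sqrt{76311505}}{239} \approx 36.551$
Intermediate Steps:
$t = 1337$ ($t = 7 \cdot 191 = 1337$)
$\sqrt{t + \frac{31 + 217}{-34 - 205}} = \sqrt{1337 + \frac{31 + 217}{-34 - 205}} = \sqrt{1337 + \frac{248}{-239}} = \sqrt{1337 + 248 \left(- \frac{1}{239}\right)} = \sqrt{1337 - \frac{248}{239}} = \sqrt{\frac{319295}{239}} = \frac{\sqrt{76311505}}{239}$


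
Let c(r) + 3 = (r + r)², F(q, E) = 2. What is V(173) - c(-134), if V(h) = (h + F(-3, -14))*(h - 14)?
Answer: -43996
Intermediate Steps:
c(r) = -3 + 4*r² (c(r) = -3 + (r + r)² = -3 + (2*r)² = -3 + 4*r²)
V(h) = (-14 + h)*(2 + h) (V(h) = (h + 2)*(h - 14) = (2 + h)*(-14 + h) = (-14 + h)*(2 + h))
V(173) - c(-134) = (-28 + 173² - 12*173) - (-3 + 4*(-134)²) = (-28 + 29929 - 2076) - (-3 + 4*17956) = 27825 - (-3 + 71824) = 27825 - 1*71821 = 27825 - 71821 = -43996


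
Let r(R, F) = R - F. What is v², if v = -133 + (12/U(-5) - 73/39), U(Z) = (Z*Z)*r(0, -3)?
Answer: 17251246336/950625 ≈ 18147.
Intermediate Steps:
U(Z) = 3*Z² (U(Z) = (Z*Z)*(0 - 1*(-3)) = Z²*(0 + 3) = Z²*3 = 3*Z²)
v = -131344/975 (v = -133 + (12/((3*(-5)²)) - 73/39) = -133 + (12/((3*25)) - 73*1/39) = -133 + (12/75 - 73/39) = -133 + (12*(1/75) - 73/39) = -133 + (4/25 - 73/39) = -133 - 1669/975 = -131344/975 ≈ -134.71)
v² = (-131344/975)² = 17251246336/950625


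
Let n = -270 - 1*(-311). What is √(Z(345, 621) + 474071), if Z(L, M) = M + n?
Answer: √474733 ≈ 689.01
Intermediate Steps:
n = 41 (n = -270 + 311 = 41)
Z(L, M) = 41 + M (Z(L, M) = M + 41 = 41 + M)
√(Z(345, 621) + 474071) = √((41 + 621) + 474071) = √(662 + 474071) = √474733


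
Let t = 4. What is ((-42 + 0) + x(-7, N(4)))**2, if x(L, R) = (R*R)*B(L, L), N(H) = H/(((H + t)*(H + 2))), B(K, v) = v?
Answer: 36663025/20736 ≈ 1768.1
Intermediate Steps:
N(H) = H/((2 + H)*(4 + H)) (N(H) = H/(((H + 4)*(H + 2))) = H/(((4 + H)*(2 + H))) = H/(((2 + H)*(4 + H))) = H*(1/((2 + H)*(4 + H))) = H/((2 + H)*(4 + H)))
x(L, R) = L*R**2 (x(L, R) = (R*R)*L = R**2*L = L*R**2)
((-42 + 0) + x(-7, N(4)))**2 = ((-42 + 0) - 7*16/(8 + 4**2 + 6*4)**2)**2 = (-42 - 7*16/(8 + 16 + 24)**2)**2 = (-42 - 7*(4/48)**2)**2 = (-42 - 7*(4*(1/48))**2)**2 = (-42 - 7*(1/12)**2)**2 = (-42 - 7*1/144)**2 = (-42 - 7/144)**2 = (-6055/144)**2 = 36663025/20736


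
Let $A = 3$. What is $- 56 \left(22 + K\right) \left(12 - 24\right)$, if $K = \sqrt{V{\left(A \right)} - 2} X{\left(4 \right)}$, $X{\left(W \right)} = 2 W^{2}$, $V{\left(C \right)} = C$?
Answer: $36288$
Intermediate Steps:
$K = 32$ ($K = \sqrt{3 - 2} \cdot 2 \cdot 4^{2} = \sqrt{1} \cdot 2 \cdot 16 = 1 \cdot 32 = 32$)
$- 56 \left(22 + K\right) \left(12 - 24\right) = - 56 \left(22 + 32\right) \left(12 - 24\right) = - 56 \cdot 54 \left(-12\right) = \left(-56\right) \left(-648\right) = 36288$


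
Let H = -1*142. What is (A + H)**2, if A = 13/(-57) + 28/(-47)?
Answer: 146401890625/7177041 ≈ 20399.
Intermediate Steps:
H = -142
A = -2207/2679 (A = 13*(-1/57) + 28*(-1/47) = -13/57 - 28/47 = -2207/2679 ≈ -0.82381)
(A + H)**2 = (-2207/2679 - 142)**2 = (-382625/2679)**2 = 146401890625/7177041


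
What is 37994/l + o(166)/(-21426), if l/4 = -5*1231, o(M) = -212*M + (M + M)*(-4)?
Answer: 21265739/131877030 ≈ 0.16125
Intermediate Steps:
o(M) = -220*M (o(M) = -212*M + (2*M)*(-4) = -212*M - 8*M = -220*M)
l = -24620 (l = 4*(-5*1231) = 4*(-6155) = -24620)
37994/l + o(166)/(-21426) = 37994/(-24620) - 220*166/(-21426) = 37994*(-1/24620) - 36520*(-1/21426) = -18997/12310 + 18260/10713 = 21265739/131877030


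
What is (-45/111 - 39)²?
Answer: 2125764/1369 ≈ 1552.8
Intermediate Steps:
(-45/111 - 39)² = (-45*1/111 - 39)² = (-15/37 - 39)² = (-1458/37)² = 2125764/1369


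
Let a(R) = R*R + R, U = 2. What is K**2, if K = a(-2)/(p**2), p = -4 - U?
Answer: 1/324 ≈ 0.0030864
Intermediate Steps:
a(R) = R + R**2 (a(R) = R**2 + R = R + R**2)
p = -6 (p = -4 - 1*2 = -4 - 2 = -6)
K = 1/18 (K = (-2*(1 - 2))/((-6)**2) = -2*(-1)/36 = 2*(1/36) = 1/18 ≈ 0.055556)
K**2 = (1/18)**2 = 1/324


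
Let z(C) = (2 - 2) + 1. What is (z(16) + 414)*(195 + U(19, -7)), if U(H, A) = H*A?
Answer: 25730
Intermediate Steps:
U(H, A) = A*H
z(C) = 1 (z(C) = 0 + 1 = 1)
(z(16) + 414)*(195 + U(19, -7)) = (1 + 414)*(195 - 7*19) = 415*(195 - 133) = 415*62 = 25730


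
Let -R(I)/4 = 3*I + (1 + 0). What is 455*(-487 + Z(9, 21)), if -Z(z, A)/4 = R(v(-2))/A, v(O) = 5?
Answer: -648115/3 ≈ -2.1604e+5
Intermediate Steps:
R(I) = -4 - 12*I (R(I) = -4*(3*I + (1 + 0)) = -4*(3*I + 1) = -4*(1 + 3*I) = -4 - 12*I)
Z(z, A) = 256/A (Z(z, A) = -4*(-4 - 12*5)/A = -4*(-4 - 60)/A = -(-256)/A = 256/A)
455*(-487 + Z(9, 21)) = 455*(-487 + 256/21) = 455*(-9971/21) = -648115/3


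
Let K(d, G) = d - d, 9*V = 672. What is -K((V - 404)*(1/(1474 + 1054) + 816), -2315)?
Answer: 0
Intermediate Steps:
V = 224/3 (V = (⅑)*672 = 224/3 ≈ 74.667)
K(d, G) = 0
-K((V - 404)*(1/(1474 + 1054) + 816), -2315) = -1*0 = 0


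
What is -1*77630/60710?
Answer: -7763/6071 ≈ -1.2787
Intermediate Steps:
-1*77630/60710 = -77630*1/60710 = -7763/6071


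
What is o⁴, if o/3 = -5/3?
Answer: 625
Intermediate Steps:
o = -5 (o = 3*(-5/3) = -5)
o⁴ = (-5)⁴ = 625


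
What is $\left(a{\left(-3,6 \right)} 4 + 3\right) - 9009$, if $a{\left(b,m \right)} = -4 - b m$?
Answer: $-8950$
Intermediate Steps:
$a{\left(b,m \right)} = -4 - b m$
$\left(a{\left(-3,6 \right)} 4 + 3\right) - 9009 = \left(\left(-4 - \left(-3\right) 6\right) 4 + 3\right) - 9009 = \left(\left(-4 + 18\right) 4 + 3\right) - 9009 = \left(14 \cdot 4 + 3\right) - 9009 = \left(56 + 3\right) - 9009 = 59 - 9009 = -8950$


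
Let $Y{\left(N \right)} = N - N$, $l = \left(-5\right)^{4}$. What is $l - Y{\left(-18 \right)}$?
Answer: $625$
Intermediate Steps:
$l = 625$
$Y{\left(N \right)} = 0$
$l - Y{\left(-18 \right)} = 625 - 0 = 625 + 0 = 625$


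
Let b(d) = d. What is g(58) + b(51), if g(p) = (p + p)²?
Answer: 13507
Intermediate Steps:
g(p) = 4*p² (g(p) = (2*p)² = 4*p²)
g(58) + b(51) = 4*58² + 51 = 4*3364 + 51 = 13456 + 51 = 13507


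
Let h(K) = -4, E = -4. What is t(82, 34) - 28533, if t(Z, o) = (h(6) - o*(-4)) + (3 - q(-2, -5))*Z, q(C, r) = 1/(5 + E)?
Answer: -28237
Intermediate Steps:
q(C, r) = 1 (q(C, r) = 1/(5 - 4) = 1/1 = 1)
t(Z, o) = -4 + 2*Z + 4*o (t(Z, o) = (-4 - o*(-4)) + (3 - 1*1)*Z = (-4 - (-4)*o) + (3 - 1)*Z = (-4 + 4*o) + 2*Z = -4 + 2*Z + 4*o)
t(82, 34) - 28533 = (-4 + 2*82 + 4*34) - 28533 = (-4 + 164 + 136) - 28533 = 296 - 28533 = -28237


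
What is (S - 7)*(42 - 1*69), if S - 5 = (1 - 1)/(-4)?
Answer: 54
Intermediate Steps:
S = 5 (S = 5 + (1 - 1)/(-4) = 5 + 0*(-¼) = 5 + 0 = 5)
(S - 7)*(42 - 1*69) = (5 - 7)*(42 - 1*69) = -2*(42 - 69) = -2*(-27) = 54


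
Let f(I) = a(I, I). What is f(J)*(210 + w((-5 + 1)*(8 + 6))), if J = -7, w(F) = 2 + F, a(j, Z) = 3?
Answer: 468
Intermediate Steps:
f(I) = 3
f(J)*(210 + w((-5 + 1)*(8 + 6))) = 3*(210 + (2 + (-5 + 1)*(8 + 6))) = 3*(210 + (2 - 4*14)) = 3*(210 + (2 - 56)) = 3*(210 - 54) = 3*156 = 468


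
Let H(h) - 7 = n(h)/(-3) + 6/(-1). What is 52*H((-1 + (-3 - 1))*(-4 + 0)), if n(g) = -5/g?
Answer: 169/3 ≈ 56.333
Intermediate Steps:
H(h) = 1 + 5/(3*h) (H(h) = 7 + (-5/h/(-3) + 6/(-1)) = 7 + (-5/h*(-1/3) + 6*(-1)) = 7 + (5/(3*h) - 6) = 7 + (-6 + 5/(3*h)) = 1 + 5/(3*h))
52*H((-1 + (-3 - 1))*(-4 + 0)) = 52*((5/3 + (-1 + (-3 - 1))*(-4 + 0))/(((-1 + (-3 - 1))*(-4 + 0)))) = 52*((5/3 + (-1 - 4)*(-4))/(((-1 - 4)*(-4)))) = 52*((5/3 - 5*(-4))/((-5*(-4)))) = 52*((5/3 + 20)/20) = 52*((1/20)*(65/3)) = 52*(13/12) = 169/3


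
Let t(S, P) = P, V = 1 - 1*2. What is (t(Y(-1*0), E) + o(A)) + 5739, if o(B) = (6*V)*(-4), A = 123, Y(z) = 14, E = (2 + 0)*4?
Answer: 5771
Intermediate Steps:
E = 8 (E = 2*4 = 8)
V = -1 (V = 1 - 2 = -1)
o(B) = 24 (o(B) = (6*(-1))*(-4) = -6*(-4) = 24)
(t(Y(-1*0), E) + o(A)) + 5739 = (8 + 24) + 5739 = 32 + 5739 = 5771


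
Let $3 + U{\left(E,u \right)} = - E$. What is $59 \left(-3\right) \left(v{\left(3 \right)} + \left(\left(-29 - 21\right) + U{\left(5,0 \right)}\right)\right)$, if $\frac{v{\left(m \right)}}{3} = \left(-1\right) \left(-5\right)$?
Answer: $7611$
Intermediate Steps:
$v{\left(m \right)} = 15$ ($v{\left(m \right)} = 3 \left(\left(-1\right) \left(-5\right)\right) = 3 \cdot 5 = 15$)
$U{\left(E,u \right)} = -3 - E$
$59 \left(-3\right) \left(v{\left(3 \right)} + \left(\left(-29 - 21\right) + U{\left(5,0 \right)}\right)\right) = 59 \left(-3\right) \left(15 - 58\right) = - 177 \left(15 - 58\right) = \left(-177\right) \left(-43\right) = 7611$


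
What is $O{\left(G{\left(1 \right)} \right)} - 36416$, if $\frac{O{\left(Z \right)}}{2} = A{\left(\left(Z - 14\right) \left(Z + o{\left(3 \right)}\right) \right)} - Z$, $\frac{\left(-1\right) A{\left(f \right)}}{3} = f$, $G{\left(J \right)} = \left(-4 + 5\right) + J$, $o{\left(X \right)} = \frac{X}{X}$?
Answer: $-36204$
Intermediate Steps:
$o{\left(X \right)} = 1$
$G{\left(J \right)} = 1 + J$
$A{\left(f \right)} = - 3 f$
$O{\left(Z \right)} = - 2 Z - 6 \left(1 + Z\right) \left(-14 + Z\right)$ ($O{\left(Z \right)} = 2 \left(- 3 \left(Z - 14\right) \left(Z + 1\right) - Z\right) = 2 \left(- 3 \left(-14 + Z\right) \left(1 + Z\right) - Z\right) = 2 \left(- 3 \left(1 + Z\right) \left(-14 + Z\right) - Z\right) = 2 \left(- Z - 3 \left(1 + Z\right) \left(-14 + Z\right)\right) = - 2 Z - 6 \left(1 + Z\right) \left(-14 + Z\right)$)
$O{\left(G{\left(1 \right)} \right)} - 36416 = \left(84 - 6 \left(1 + 1\right)^{2} + 76 \left(1 + 1\right)\right) - 36416 = \left(84 - 6 \cdot 2^{2} + 76 \cdot 2\right) - 36416 = \left(84 - 24 + 152\right) - 36416 = 212 - 36416 = -36204$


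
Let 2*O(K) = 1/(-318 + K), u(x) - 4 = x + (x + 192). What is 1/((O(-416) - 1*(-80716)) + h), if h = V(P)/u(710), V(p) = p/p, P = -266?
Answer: 593072/47870399515 ≈ 1.2389e-5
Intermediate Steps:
u(x) = 196 + 2*x (u(x) = 4 + (x + (x + 192)) = 4 + (x + (192 + x)) = 4 + (192 + 2*x) = 196 + 2*x)
O(K) = 1/(2*(-318 + K))
V(p) = 1
h = 1/1616 (h = 1/(196 + 2*710) = 1/(196 + 1420) = 1/1616 ≈ 0.00061881)
1/((O(-416) - 1*(-80716)) + h) = 1/((1/(2*(-318 - 416)) - 1*(-80716)) + 1/1616) = 1/(((1/2)/(-734) + 80716) + 1/1616) = 1/(((1/2)*(-1/734) + 80716) + 1/1616) = 1/((-1/1468 + 80716) + 1/1616) = 1/(118491087/1468 + 1/1616) = 1/(47870399515/593072) = 593072/47870399515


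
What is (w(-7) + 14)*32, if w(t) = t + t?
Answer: 0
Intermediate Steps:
w(t) = 2*t
(w(-7) + 14)*32 = (2*(-7) + 14)*32 = (-14 + 14)*32 = 0*32 = 0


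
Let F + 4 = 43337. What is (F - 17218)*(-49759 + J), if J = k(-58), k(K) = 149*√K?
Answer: -1299456285 + 3891135*I*√58 ≈ -1.2995e+9 + 2.9634e+7*I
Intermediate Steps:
J = 149*I*√58 (J = 149*√(-58) = 149*(I*√58) = 149*I*√58 ≈ 1134.8*I)
F = 43333 (F = -4 + 43337 = 43333)
(F - 17218)*(-49759 + J) = (43333 - 17218)*(-49759 + 149*I*√58) = 26115*(-49759 + 149*I*√58) = -1299456285 + 3891135*I*√58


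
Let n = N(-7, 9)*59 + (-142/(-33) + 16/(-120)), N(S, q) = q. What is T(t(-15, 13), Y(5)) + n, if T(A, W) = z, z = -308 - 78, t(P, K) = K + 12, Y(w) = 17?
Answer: 24613/165 ≈ 149.17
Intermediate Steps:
t(P, K) = 12 + K
z = -386
T(A, W) = -386
n = 88303/165 (n = 9*59 + (-142/(-33) + 16/(-120)) = 531 + (-142*(-1/33) + 16*(-1/120)) = 531 + (142/33 - 2/15) = 531 + 688/165 = 88303/165 ≈ 535.17)
T(t(-15, 13), Y(5)) + n = -386 + 88303/165 = 24613/165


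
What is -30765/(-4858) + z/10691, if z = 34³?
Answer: 74263921/7419554 ≈ 10.009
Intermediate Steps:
z = 39304
-30765/(-4858) + z/10691 = -30765/(-4858) + 39304/10691 = -30765*(-1/4858) + 39304*(1/10691) = 4395/694 + 39304/10691 = 74263921/7419554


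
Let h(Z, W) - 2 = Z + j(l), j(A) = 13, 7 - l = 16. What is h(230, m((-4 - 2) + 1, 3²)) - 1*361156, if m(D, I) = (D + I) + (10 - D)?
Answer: -360911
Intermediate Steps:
l = -9 (l = 7 - 1*16 = 7 - 16 = -9)
m(D, I) = 10 + I
h(Z, W) = 15 + Z (h(Z, W) = 2 + (Z + 13) = 2 + (13 + Z) = 15 + Z)
h(230, m((-4 - 2) + 1, 3²)) - 1*361156 = (15 + 230) - 1*361156 = 245 - 361156 = -360911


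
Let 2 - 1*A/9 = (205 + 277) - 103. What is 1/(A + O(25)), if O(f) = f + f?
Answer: -1/3343 ≈ -0.00029913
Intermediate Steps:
O(f) = 2*f
A = -3393 (A = 18 - 9*((205 + 277) - 103) = 18 - 9*(482 - 103) = 18 - 9*379 = 18 - 3411 = -3393)
1/(A + O(25)) = 1/(-3393 + 2*25) = 1/(-3393 + 50) = 1/(-3343) = -1/3343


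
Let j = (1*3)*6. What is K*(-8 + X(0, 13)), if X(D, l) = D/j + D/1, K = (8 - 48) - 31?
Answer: 568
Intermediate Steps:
j = 18 (j = 3*6 = 18)
K = -71 (K = -40 - 31 = -71)
X(D, l) = 19*D/18 (X(D, l) = D/18 + D/1 = D*(1/18) + D*1 = D/18 + D = 19*D/18)
K*(-8 + X(0, 13)) = -71*(-8 + (19/18)*0) = -71*(-8 + 0) = -71*(-8) = 568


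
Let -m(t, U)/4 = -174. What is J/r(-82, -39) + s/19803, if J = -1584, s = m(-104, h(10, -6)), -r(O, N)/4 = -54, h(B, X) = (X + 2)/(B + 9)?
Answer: -144526/19803 ≈ -7.2982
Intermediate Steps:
h(B, X) = (2 + X)/(9 + B)
r(O, N) = 216 (r(O, N) = -4*(-54) = 216)
m(t, U) = 696 (m(t, U) = -4*(-174) = 696)
s = 696
J/r(-82, -39) + s/19803 = -1584/216 + 696/19803 = -1584*1/216 + 696*(1/19803) = -22/3 + 232/6601 = -144526/19803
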